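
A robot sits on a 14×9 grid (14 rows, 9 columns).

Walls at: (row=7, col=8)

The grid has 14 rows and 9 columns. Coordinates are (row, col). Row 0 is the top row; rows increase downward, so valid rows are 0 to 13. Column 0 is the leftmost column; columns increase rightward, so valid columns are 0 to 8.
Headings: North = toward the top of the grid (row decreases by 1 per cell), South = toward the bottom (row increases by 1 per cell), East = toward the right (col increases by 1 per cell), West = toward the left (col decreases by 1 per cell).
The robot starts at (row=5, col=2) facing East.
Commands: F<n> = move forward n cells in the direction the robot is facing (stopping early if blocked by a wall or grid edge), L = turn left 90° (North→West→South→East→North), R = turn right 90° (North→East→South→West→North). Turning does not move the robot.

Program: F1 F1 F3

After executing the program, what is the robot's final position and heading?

Answer: Final position: (row=5, col=7), facing East

Derivation:
Start: (row=5, col=2), facing East
  F1: move forward 1, now at (row=5, col=3)
  F1: move forward 1, now at (row=5, col=4)
  F3: move forward 3, now at (row=5, col=7)
Final: (row=5, col=7), facing East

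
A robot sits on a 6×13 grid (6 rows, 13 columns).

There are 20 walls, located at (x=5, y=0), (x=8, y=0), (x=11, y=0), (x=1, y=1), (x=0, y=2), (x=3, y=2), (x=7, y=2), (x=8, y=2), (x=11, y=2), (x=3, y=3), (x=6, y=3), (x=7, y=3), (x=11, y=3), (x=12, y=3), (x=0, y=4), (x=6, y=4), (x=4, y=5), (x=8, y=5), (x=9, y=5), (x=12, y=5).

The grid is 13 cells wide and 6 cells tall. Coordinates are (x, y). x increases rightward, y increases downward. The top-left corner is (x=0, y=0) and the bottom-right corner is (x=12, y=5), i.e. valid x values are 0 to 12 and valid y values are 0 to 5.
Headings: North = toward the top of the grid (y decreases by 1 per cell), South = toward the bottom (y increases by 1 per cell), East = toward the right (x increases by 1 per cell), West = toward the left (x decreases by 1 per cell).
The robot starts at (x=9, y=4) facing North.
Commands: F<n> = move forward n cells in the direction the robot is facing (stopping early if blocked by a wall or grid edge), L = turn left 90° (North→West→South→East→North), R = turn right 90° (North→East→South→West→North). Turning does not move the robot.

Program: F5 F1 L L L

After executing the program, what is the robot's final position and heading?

Answer: Final position: (x=9, y=0), facing East

Derivation:
Start: (x=9, y=4), facing North
  F5: move forward 4/5 (blocked), now at (x=9, y=0)
  F1: move forward 0/1 (blocked), now at (x=9, y=0)
  L: turn left, now facing West
  L: turn left, now facing South
  L: turn left, now facing East
Final: (x=9, y=0), facing East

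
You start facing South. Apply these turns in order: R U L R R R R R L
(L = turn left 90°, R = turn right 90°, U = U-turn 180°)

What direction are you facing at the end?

Answer: Final heading: North

Derivation:
Start: South
  R (right (90° clockwise)) -> West
  U (U-turn (180°)) -> East
  L (left (90° counter-clockwise)) -> North
  R (right (90° clockwise)) -> East
  R (right (90° clockwise)) -> South
  R (right (90° clockwise)) -> West
  R (right (90° clockwise)) -> North
  R (right (90° clockwise)) -> East
  L (left (90° counter-clockwise)) -> North
Final: North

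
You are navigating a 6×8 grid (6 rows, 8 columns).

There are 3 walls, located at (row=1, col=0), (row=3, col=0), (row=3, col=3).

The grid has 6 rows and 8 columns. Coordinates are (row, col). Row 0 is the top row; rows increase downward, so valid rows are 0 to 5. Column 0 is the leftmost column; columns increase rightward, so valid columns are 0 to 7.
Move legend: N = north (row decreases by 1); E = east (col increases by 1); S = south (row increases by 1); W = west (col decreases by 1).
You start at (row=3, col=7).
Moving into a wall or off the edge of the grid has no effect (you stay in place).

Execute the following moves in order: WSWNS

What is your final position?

Answer: Final position: (row=4, col=5)

Derivation:
Start: (row=3, col=7)
  W (west): (row=3, col=7) -> (row=3, col=6)
  S (south): (row=3, col=6) -> (row=4, col=6)
  W (west): (row=4, col=6) -> (row=4, col=5)
  N (north): (row=4, col=5) -> (row=3, col=5)
  S (south): (row=3, col=5) -> (row=4, col=5)
Final: (row=4, col=5)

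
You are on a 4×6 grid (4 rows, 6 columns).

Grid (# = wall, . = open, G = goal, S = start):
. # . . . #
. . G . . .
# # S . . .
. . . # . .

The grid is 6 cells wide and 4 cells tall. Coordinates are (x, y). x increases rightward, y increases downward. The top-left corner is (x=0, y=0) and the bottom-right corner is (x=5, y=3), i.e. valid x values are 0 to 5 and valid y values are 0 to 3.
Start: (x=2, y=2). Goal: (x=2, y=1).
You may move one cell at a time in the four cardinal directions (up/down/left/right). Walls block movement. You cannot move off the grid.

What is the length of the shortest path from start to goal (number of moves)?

BFS from (x=2, y=2) until reaching (x=2, y=1):
  Distance 0: (x=2, y=2)
  Distance 1: (x=2, y=1), (x=3, y=2), (x=2, y=3)  <- goal reached here
One shortest path (1 moves): (x=2, y=2) -> (x=2, y=1)

Answer: Shortest path length: 1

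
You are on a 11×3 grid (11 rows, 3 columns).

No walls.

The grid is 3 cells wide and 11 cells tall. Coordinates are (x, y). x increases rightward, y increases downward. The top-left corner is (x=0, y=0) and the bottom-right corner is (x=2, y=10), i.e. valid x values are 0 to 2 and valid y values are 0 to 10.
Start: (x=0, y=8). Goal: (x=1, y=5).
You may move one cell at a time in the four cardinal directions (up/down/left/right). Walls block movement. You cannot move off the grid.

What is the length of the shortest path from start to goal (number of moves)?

Answer: Shortest path length: 4

Derivation:
BFS from (x=0, y=8) until reaching (x=1, y=5):
  Distance 0: (x=0, y=8)
  Distance 1: (x=0, y=7), (x=1, y=8), (x=0, y=9)
  Distance 2: (x=0, y=6), (x=1, y=7), (x=2, y=8), (x=1, y=9), (x=0, y=10)
  Distance 3: (x=0, y=5), (x=1, y=6), (x=2, y=7), (x=2, y=9), (x=1, y=10)
  Distance 4: (x=0, y=4), (x=1, y=5), (x=2, y=6), (x=2, y=10)  <- goal reached here
One shortest path (4 moves): (x=0, y=8) -> (x=1, y=8) -> (x=1, y=7) -> (x=1, y=6) -> (x=1, y=5)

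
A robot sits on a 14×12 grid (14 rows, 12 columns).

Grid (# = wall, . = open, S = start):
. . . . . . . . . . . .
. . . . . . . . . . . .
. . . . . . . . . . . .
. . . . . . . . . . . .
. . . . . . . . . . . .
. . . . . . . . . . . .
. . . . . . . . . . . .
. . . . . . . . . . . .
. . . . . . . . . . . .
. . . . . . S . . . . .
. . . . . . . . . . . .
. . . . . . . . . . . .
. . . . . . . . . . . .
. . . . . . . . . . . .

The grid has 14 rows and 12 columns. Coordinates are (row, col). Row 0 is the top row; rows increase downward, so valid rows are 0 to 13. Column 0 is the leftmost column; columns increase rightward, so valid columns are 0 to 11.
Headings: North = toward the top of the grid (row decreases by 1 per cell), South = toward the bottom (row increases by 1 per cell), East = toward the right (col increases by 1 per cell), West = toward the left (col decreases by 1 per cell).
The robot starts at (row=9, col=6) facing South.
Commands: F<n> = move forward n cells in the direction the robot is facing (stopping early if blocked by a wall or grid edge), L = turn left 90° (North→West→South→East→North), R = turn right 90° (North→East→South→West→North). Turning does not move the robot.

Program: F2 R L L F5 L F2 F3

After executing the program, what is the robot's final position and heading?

Start: (row=9, col=6), facing South
  F2: move forward 2, now at (row=11, col=6)
  R: turn right, now facing West
  L: turn left, now facing South
  L: turn left, now facing East
  F5: move forward 5, now at (row=11, col=11)
  L: turn left, now facing North
  F2: move forward 2, now at (row=9, col=11)
  F3: move forward 3, now at (row=6, col=11)
Final: (row=6, col=11), facing North

Answer: Final position: (row=6, col=11), facing North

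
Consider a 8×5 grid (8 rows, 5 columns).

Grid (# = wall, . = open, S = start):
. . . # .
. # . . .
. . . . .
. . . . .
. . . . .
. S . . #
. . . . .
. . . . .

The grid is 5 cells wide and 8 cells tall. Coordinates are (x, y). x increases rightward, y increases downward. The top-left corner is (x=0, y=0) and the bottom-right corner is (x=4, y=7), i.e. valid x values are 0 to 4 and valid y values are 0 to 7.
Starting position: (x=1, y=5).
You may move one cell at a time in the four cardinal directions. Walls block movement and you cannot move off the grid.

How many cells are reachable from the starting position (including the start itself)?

BFS flood-fill from (x=1, y=5):
  Distance 0: (x=1, y=5)
  Distance 1: (x=1, y=4), (x=0, y=5), (x=2, y=5), (x=1, y=6)
  Distance 2: (x=1, y=3), (x=0, y=4), (x=2, y=4), (x=3, y=5), (x=0, y=6), (x=2, y=6), (x=1, y=7)
  Distance 3: (x=1, y=2), (x=0, y=3), (x=2, y=3), (x=3, y=4), (x=3, y=6), (x=0, y=7), (x=2, y=7)
  Distance 4: (x=0, y=2), (x=2, y=2), (x=3, y=3), (x=4, y=4), (x=4, y=6), (x=3, y=7)
  Distance 5: (x=0, y=1), (x=2, y=1), (x=3, y=2), (x=4, y=3), (x=4, y=7)
  Distance 6: (x=0, y=0), (x=2, y=0), (x=3, y=1), (x=4, y=2)
  Distance 7: (x=1, y=0), (x=4, y=1)
  Distance 8: (x=4, y=0)
Total reachable: 37 (grid has 37 open cells total)

Answer: Reachable cells: 37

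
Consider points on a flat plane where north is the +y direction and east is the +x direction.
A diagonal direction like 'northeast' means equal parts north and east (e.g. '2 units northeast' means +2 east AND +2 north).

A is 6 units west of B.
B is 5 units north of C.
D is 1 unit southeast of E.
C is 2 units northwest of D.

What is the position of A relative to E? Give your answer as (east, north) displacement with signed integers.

Place E at the origin (east=0, north=0).
  D is 1 unit southeast of E: delta (east=+1, north=-1); D at (east=1, north=-1).
  C is 2 units northwest of D: delta (east=-2, north=+2); C at (east=-1, north=1).
  B is 5 units north of C: delta (east=+0, north=+5); B at (east=-1, north=6).
  A is 6 units west of B: delta (east=-6, north=+0); A at (east=-7, north=6).
Therefore A relative to E: (east=-7, north=6).

Answer: A is at (east=-7, north=6) relative to E.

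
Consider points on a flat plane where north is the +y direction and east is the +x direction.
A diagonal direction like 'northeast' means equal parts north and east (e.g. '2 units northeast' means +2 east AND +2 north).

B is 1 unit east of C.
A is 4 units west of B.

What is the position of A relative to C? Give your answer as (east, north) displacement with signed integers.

Answer: A is at (east=-3, north=0) relative to C.

Derivation:
Place C at the origin (east=0, north=0).
  B is 1 unit east of C: delta (east=+1, north=+0); B at (east=1, north=0).
  A is 4 units west of B: delta (east=-4, north=+0); A at (east=-3, north=0).
Therefore A relative to C: (east=-3, north=0).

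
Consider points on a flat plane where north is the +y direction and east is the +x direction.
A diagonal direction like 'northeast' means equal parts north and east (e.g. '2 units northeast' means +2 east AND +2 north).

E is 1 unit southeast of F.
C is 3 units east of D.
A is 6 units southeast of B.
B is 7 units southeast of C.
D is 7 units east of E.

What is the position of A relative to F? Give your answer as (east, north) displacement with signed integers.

Place F at the origin (east=0, north=0).
  E is 1 unit southeast of F: delta (east=+1, north=-1); E at (east=1, north=-1).
  D is 7 units east of E: delta (east=+7, north=+0); D at (east=8, north=-1).
  C is 3 units east of D: delta (east=+3, north=+0); C at (east=11, north=-1).
  B is 7 units southeast of C: delta (east=+7, north=-7); B at (east=18, north=-8).
  A is 6 units southeast of B: delta (east=+6, north=-6); A at (east=24, north=-14).
Therefore A relative to F: (east=24, north=-14).

Answer: A is at (east=24, north=-14) relative to F.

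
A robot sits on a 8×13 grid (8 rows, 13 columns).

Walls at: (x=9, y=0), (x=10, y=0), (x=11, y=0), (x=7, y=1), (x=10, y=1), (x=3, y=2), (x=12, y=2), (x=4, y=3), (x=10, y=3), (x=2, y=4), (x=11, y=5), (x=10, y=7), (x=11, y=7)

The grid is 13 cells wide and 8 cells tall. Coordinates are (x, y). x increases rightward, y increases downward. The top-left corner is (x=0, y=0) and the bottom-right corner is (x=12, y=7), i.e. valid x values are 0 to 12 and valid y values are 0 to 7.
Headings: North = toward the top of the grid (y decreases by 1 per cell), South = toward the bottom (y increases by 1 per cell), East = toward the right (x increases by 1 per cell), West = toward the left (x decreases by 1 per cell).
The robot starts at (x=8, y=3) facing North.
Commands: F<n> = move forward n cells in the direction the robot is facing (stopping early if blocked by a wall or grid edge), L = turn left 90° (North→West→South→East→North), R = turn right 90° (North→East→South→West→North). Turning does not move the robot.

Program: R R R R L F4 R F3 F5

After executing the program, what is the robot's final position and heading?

Start: (x=8, y=3), facing North
  R: turn right, now facing East
  R: turn right, now facing South
  R: turn right, now facing West
  R: turn right, now facing North
  L: turn left, now facing West
  F4: move forward 3/4 (blocked), now at (x=5, y=3)
  R: turn right, now facing North
  F3: move forward 3, now at (x=5, y=0)
  F5: move forward 0/5 (blocked), now at (x=5, y=0)
Final: (x=5, y=0), facing North

Answer: Final position: (x=5, y=0), facing North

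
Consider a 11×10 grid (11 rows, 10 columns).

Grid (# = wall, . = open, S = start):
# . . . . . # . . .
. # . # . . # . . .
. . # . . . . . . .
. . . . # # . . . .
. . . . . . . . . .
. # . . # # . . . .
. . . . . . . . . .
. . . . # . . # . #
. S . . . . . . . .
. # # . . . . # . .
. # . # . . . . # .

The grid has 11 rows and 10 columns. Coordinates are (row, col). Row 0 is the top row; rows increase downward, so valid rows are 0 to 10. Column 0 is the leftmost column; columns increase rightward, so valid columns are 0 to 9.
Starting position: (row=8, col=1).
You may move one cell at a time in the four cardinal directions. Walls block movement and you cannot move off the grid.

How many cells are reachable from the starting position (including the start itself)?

BFS flood-fill from (row=8, col=1):
  Distance 0: (row=8, col=1)
  Distance 1: (row=7, col=1), (row=8, col=0), (row=8, col=2)
  Distance 2: (row=6, col=1), (row=7, col=0), (row=7, col=2), (row=8, col=3), (row=9, col=0)
  Distance 3: (row=6, col=0), (row=6, col=2), (row=7, col=3), (row=8, col=4), (row=9, col=3), (row=10, col=0)
  Distance 4: (row=5, col=0), (row=5, col=2), (row=6, col=3), (row=8, col=5), (row=9, col=4)
  Distance 5: (row=4, col=0), (row=4, col=2), (row=5, col=3), (row=6, col=4), (row=7, col=5), (row=8, col=6), (row=9, col=5), (row=10, col=4)
  Distance 6: (row=3, col=0), (row=3, col=2), (row=4, col=1), (row=4, col=3), (row=6, col=5), (row=7, col=6), (row=8, col=7), (row=9, col=6), (row=10, col=5)
  Distance 7: (row=2, col=0), (row=3, col=1), (row=3, col=3), (row=4, col=4), (row=6, col=6), (row=8, col=8), (row=10, col=6)
  Distance 8: (row=1, col=0), (row=2, col=1), (row=2, col=3), (row=4, col=5), (row=5, col=6), (row=6, col=7), (row=7, col=8), (row=8, col=9), (row=9, col=8), (row=10, col=7)
  Distance 9: (row=2, col=4), (row=4, col=6), (row=5, col=7), (row=6, col=8), (row=9, col=9)
  Distance 10: (row=1, col=4), (row=2, col=5), (row=3, col=6), (row=4, col=7), (row=5, col=8), (row=6, col=9), (row=10, col=9)
  Distance 11: (row=0, col=4), (row=1, col=5), (row=2, col=6), (row=3, col=7), (row=4, col=8), (row=5, col=9)
  Distance 12: (row=0, col=3), (row=0, col=5), (row=2, col=7), (row=3, col=8), (row=4, col=9)
  Distance 13: (row=0, col=2), (row=1, col=7), (row=2, col=8), (row=3, col=9)
  Distance 14: (row=0, col=1), (row=0, col=7), (row=1, col=2), (row=1, col=8), (row=2, col=9)
  Distance 15: (row=0, col=8), (row=1, col=9)
  Distance 16: (row=0, col=9)
Total reachable: 89 (grid has 90 open cells total)

Answer: Reachable cells: 89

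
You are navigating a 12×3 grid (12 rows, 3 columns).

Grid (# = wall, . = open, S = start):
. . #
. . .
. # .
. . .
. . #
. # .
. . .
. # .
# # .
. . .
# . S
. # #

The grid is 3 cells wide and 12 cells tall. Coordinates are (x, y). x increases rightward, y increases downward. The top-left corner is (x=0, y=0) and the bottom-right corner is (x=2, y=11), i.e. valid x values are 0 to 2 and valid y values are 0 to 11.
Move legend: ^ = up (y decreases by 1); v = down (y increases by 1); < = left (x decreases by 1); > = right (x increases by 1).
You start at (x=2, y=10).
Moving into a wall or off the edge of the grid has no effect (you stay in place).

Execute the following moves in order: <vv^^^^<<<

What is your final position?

Start: (x=2, y=10)
  < (left): (x=2, y=10) -> (x=1, y=10)
  v (down): blocked, stay at (x=1, y=10)
  v (down): blocked, stay at (x=1, y=10)
  ^ (up): (x=1, y=10) -> (x=1, y=9)
  [×3]^ (up): blocked, stay at (x=1, y=9)
  < (left): (x=1, y=9) -> (x=0, y=9)
  < (left): blocked, stay at (x=0, y=9)
  < (left): blocked, stay at (x=0, y=9)
Final: (x=0, y=9)

Answer: Final position: (x=0, y=9)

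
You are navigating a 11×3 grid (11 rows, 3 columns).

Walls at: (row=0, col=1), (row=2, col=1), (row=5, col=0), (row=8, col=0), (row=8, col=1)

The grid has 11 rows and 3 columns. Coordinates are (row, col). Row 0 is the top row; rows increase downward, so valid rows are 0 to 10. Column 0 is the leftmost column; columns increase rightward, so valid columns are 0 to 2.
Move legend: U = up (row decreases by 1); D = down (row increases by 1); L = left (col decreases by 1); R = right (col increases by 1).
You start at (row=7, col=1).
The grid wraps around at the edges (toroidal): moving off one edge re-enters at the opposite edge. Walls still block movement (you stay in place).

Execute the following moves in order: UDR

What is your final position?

Start: (row=7, col=1)
  U (up): (row=7, col=1) -> (row=6, col=1)
  D (down): (row=6, col=1) -> (row=7, col=1)
  R (right): (row=7, col=1) -> (row=7, col=2)
Final: (row=7, col=2)

Answer: Final position: (row=7, col=2)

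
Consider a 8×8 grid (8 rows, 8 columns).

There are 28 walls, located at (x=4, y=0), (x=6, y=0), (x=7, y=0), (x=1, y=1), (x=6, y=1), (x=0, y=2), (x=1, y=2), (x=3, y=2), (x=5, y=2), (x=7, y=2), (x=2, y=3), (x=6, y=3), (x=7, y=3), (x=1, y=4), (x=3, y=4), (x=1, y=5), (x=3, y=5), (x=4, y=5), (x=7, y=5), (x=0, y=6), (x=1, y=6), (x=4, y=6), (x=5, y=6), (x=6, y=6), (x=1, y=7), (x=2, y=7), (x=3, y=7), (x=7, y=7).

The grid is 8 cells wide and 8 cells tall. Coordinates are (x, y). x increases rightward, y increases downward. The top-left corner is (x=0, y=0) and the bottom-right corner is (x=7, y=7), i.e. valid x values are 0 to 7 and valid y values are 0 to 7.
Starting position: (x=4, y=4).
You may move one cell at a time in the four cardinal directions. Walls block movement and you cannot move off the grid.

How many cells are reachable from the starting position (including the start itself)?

BFS flood-fill from (x=4, y=4):
  Distance 0: (x=4, y=4)
  Distance 1: (x=4, y=3), (x=5, y=4)
  Distance 2: (x=4, y=2), (x=3, y=3), (x=5, y=3), (x=6, y=4), (x=5, y=5)
  Distance 3: (x=4, y=1), (x=7, y=4), (x=6, y=5)
  Distance 4: (x=3, y=1), (x=5, y=1)
  Distance 5: (x=3, y=0), (x=5, y=0), (x=2, y=1)
  Distance 6: (x=2, y=0), (x=2, y=2)
  Distance 7: (x=1, y=0)
  Distance 8: (x=0, y=0)
  Distance 9: (x=0, y=1)
Total reachable: 21 (grid has 36 open cells total)

Answer: Reachable cells: 21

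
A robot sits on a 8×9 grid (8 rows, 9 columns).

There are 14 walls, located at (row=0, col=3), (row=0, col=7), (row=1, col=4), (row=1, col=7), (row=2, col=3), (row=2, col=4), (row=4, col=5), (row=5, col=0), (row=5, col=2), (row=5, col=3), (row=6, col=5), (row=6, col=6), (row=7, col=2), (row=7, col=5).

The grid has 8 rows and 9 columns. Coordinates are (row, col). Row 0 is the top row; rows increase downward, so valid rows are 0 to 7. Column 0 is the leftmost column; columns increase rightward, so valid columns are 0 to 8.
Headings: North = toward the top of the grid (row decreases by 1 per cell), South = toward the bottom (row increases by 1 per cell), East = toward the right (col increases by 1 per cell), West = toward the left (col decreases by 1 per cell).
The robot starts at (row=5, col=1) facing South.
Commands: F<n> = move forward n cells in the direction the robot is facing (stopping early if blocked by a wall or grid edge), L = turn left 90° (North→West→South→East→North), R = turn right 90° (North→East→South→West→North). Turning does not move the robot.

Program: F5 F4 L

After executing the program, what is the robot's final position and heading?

Start: (row=5, col=1), facing South
  F5: move forward 2/5 (blocked), now at (row=7, col=1)
  F4: move forward 0/4 (blocked), now at (row=7, col=1)
  L: turn left, now facing East
Final: (row=7, col=1), facing East

Answer: Final position: (row=7, col=1), facing East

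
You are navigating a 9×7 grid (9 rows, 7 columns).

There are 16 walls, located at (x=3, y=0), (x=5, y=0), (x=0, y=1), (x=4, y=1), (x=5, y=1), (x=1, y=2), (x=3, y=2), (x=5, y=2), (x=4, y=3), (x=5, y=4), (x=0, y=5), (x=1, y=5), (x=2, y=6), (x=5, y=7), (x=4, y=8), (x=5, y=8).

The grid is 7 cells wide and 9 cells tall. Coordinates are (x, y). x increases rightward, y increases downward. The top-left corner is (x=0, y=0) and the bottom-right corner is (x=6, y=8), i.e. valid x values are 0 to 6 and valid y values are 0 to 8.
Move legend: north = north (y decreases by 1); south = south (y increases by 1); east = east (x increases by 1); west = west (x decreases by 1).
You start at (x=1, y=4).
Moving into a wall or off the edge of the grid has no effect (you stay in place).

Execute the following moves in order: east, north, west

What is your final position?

Start: (x=1, y=4)
  east (east): (x=1, y=4) -> (x=2, y=4)
  north (north): (x=2, y=4) -> (x=2, y=3)
  west (west): (x=2, y=3) -> (x=1, y=3)
Final: (x=1, y=3)

Answer: Final position: (x=1, y=3)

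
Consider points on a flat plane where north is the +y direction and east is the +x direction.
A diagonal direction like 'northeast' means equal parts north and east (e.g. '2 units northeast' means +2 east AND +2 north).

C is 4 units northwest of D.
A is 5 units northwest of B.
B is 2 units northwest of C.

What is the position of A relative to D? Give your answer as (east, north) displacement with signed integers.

Place D at the origin (east=0, north=0).
  C is 4 units northwest of D: delta (east=-4, north=+4); C at (east=-4, north=4).
  B is 2 units northwest of C: delta (east=-2, north=+2); B at (east=-6, north=6).
  A is 5 units northwest of B: delta (east=-5, north=+5); A at (east=-11, north=11).
Therefore A relative to D: (east=-11, north=11).

Answer: A is at (east=-11, north=11) relative to D.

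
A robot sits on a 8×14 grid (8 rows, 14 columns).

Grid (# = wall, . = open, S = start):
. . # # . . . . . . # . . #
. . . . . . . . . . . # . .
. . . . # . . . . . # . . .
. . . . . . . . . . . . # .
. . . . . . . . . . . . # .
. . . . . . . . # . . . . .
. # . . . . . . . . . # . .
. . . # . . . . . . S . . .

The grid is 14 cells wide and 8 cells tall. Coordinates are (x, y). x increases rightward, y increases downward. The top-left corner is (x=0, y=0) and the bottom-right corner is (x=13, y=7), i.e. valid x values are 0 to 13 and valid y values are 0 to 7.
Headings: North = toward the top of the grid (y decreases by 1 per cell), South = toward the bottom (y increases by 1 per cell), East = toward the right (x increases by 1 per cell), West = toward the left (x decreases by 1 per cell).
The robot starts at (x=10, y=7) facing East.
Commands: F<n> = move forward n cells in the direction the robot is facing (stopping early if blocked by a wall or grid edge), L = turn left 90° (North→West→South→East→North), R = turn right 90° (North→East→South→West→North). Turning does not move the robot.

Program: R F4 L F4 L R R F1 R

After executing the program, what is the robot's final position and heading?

Answer: Final position: (x=13, y=7), facing West

Derivation:
Start: (x=10, y=7), facing East
  R: turn right, now facing South
  F4: move forward 0/4 (blocked), now at (x=10, y=7)
  L: turn left, now facing East
  F4: move forward 3/4 (blocked), now at (x=13, y=7)
  L: turn left, now facing North
  R: turn right, now facing East
  R: turn right, now facing South
  F1: move forward 0/1 (blocked), now at (x=13, y=7)
  R: turn right, now facing West
Final: (x=13, y=7), facing West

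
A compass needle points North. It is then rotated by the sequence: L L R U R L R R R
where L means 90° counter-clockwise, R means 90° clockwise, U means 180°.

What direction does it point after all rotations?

Answer: Final heading: North

Derivation:
Start: North
  L (left (90° counter-clockwise)) -> West
  L (left (90° counter-clockwise)) -> South
  R (right (90° clockwise)) -> West
  U (U-turn (180°)) -> East
  R (right (90° clockwise)) -> South
  L (left (90° counter-clockwise)) -> East
  R (right (90° clockwise)) -> South
  R (right (90° clockwise)) -> West
  R (right (90° clockwise)) -> North
Final: North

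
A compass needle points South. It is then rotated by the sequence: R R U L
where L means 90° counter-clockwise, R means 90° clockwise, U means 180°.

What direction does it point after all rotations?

Answer: Final heading: East

Derivation:
Start: South
  R (right (90° clockwise)) -> West
  R (right (90° clockwise)) -> North
  U (U-turn (180°)) -> South
  L (left (90° counter-clockwise)) -> East
Final: East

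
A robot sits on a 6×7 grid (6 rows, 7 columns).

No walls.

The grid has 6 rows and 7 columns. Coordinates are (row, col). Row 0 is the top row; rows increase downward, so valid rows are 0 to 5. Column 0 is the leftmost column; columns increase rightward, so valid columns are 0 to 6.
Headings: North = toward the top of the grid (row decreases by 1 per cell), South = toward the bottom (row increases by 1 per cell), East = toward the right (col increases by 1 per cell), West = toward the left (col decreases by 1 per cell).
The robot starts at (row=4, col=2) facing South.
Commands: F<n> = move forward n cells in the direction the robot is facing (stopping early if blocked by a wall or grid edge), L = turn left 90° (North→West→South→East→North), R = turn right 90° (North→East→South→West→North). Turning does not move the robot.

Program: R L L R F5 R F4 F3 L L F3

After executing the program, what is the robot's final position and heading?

Start: (row=4, col=2), facing South
  R: turn right, now facing West
  L: turn left, now facing South
  L: turn left, now facing East
  R: turn right, now facing South
  F5: move forward 1/5 (blocked), now at (row=5, col=2)
  R: turn right, now facing West
  F4: move forward 2/4 (blocked), now at (row=5, col=0)
  F3: move forward 0/3 (blocked), now at (row=5, col=0)
  L: turn left, now facing South
  L: turn left, now facing East
  F3: move forward 3, now at (row=5, col=3)
Final: (row=5, col=3), facing East

Answer: Final position: (row=5, col=3), facing East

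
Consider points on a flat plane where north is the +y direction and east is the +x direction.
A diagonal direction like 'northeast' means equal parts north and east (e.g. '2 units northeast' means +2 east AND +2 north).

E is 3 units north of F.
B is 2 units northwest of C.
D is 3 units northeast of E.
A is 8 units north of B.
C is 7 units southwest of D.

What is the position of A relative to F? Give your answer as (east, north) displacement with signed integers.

Place F at the origin (east=0, north=0).
  E is 3 units north of F: delta (east=+0, north=+3); E at (east=0, north=3).
  D is 3 units northeast of E: delta (east=+3, north=+3); D at (east=3, north=6).
  C is 7 units southwest of D: delta (east=-7, north=-7); C at (east=-4, north=-1).
  B is 2 units northwest of C: delta (east=-2, north=+2); B at (east=-6, north=1).
  A is 8 units north of B: delta (east=+0, north=+8); A at (east=-6, north=9).
Therefore A relative to F: (east=-6, north=9).

Answer: A is at (east=-6, north=9) relative to F.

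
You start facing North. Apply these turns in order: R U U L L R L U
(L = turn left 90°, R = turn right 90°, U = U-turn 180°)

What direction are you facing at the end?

Start: North
  R (right (90° clockwise)) -> East
  U (U-turn (180°)) -> West
  U (U-turn (180°)) -> East
  L (left (90° counter-clockwise)) -> North
  L (left (90° counter-clockwise)) -> West
  R (right (90° clockwise)) -> North
  L (left (90° counter-clockwise)) -> West
  U (U-turn (180°)) -> East
Final: East

Answer: Final heading: East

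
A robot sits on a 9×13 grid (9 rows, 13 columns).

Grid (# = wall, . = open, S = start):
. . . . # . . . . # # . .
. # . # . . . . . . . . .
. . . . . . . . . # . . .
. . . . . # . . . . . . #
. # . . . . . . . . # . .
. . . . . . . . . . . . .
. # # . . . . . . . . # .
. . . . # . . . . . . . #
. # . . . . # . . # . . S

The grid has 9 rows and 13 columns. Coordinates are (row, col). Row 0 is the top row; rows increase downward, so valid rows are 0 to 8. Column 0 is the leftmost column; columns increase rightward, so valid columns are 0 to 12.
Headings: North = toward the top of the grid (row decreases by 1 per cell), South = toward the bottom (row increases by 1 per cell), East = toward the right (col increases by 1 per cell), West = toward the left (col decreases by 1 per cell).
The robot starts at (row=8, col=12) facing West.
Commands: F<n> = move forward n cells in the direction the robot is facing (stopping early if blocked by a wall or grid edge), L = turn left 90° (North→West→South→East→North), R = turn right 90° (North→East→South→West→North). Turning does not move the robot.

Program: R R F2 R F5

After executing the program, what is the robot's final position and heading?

Start: (row=8, col=12), facing West
  R: turn right, now facing North
  R: turn right, now facing East
  F2: move forward 0/2 (blocked), now at (row=8, col=12)
  R: turn right, now facing South
  F5: move forward 0/5 (blocked), now at (row=8, col=12)
Final: (row=8, col=12), facing South

Answer: Final position: (row=8, col=12), facing South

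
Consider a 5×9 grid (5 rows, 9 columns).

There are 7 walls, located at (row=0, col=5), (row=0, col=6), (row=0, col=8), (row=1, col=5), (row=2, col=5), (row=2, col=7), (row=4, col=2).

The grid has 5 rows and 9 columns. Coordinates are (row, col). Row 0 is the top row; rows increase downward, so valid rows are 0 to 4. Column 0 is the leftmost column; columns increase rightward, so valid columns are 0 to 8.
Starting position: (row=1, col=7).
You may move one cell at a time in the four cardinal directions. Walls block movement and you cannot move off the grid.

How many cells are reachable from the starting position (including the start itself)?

BFS flood-fill from (row=1, col=7):
  Distance 0: (row=1, col=7)
  Distance 1: (row=0, col=7), (row=1, col=6), (row=1, col=8)
  Distance 2: (row=2, col=6), (row=2, col=8)
  Distance 3: (row=3, col=6), (row=3, col=8)
  Distance 4: (row=3, col=5), (row=3, col=7), (row=4, col=6), (row=4, col=8)
  Distance 5: (row=3, col=4), (row=4, col=5), (row=4, col=7)
  Distance 6: (row=2, col=4), (row=3, col=3), (row=4, col=4)
  Distance 7: (row=1, col=4), (row=2, col=3), (row=3, col=2), (row=4, col=3)
  Distance 8: (row=0, col=4), (row=1, col=3), (row=2, col=2), (row=3, col=1)
  Distance 9: (row=0, col=3), (row=1, col=2), (row=2, col=1), (row=3, col=0), (row=4, col=1)
  Distance 10: (row=0, col=2), (row=1, col=1), (row=2, col=0), (row=4, col=0)
  Distance 11: (row=0, col=1), (row=1, col=0)
  Distance 12: (row=0, col=0)
Total reachable: 38 (grid has 38 open cells total)

Answer: Reachable cells: 38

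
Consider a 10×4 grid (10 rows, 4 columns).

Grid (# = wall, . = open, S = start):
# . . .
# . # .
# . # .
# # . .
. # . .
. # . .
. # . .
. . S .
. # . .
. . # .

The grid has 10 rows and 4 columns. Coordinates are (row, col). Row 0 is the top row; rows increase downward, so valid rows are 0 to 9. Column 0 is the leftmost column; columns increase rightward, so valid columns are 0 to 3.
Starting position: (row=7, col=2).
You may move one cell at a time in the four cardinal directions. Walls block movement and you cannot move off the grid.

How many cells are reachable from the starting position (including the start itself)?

Answer: Reachable cells: 28

Derivation:
BFS flood-fill from (row=7, col=2):
  Distance 0: (row=7, col=2)
  Distance 1: (row=6, col=2), (row=7, col=1), (row=7, col=3), (row=8, col=2)
  Distance 2: (row=5, col=2), (row=6, col=3), (row=7, col=0), (row=8, col=3)
  Distance 3: (row=4, col=2), (row=5, col=3), (row=6, col=0), (row=8, col=0), (row=9, col=3)
  Distance 4: (row=3, col=2), (row=4, col=3), (row=5, col=0), (row=9, col=0)
  Distance 5: (row=3, col=3), (row=4, col=0), (row=9, col=1)
  Distance 6: (row=2, col=3)
  Distance 7: (row=1, col=3)
  Distance 8: (row=0, col=3)
  Distance 9: (row=0, col=2)
  Distance 10: (row=0, col=1)
  Distance 11: (row=1, col=1)
  Distance 12: (row=2, col=1)
Total reachable: 28 (grid has 28 open cells total)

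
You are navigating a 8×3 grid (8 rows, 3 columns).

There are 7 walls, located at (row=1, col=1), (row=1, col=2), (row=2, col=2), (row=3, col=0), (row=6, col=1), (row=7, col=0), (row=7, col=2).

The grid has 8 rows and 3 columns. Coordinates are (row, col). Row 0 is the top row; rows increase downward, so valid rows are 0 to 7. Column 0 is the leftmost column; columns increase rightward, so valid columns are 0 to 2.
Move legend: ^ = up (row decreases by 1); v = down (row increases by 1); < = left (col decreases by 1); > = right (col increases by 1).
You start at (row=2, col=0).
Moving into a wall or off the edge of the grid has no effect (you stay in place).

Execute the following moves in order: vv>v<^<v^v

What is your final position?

Answer: Final position: (row=2, col=0)

Derivation:
Start: (row=2, col=0)
  v (down): blocked, stay at (row=2, col=0)
  v (down): blocked, stay at (row=2, col=0)
  > (right): (row=2, col=0) -> (row=2, col=1)
  v (down): (row=2, col=1) -> (row=3, col=1)
  < (left): blocked, stay at (row=3, col=1)
  ^ (up): (row=3, col=1) -> (row=2, col=1)
  < (left): (row=2, col=1) -> (row=2, col=0)
  v (down): blocked, stay at (row=2, col=0)
  ^ (up): (row=2, col=0) -> (row=1, col=0)
  v (down): (row=1, col=0) -> (row=2, col=0)
Final: (row=2, col=0)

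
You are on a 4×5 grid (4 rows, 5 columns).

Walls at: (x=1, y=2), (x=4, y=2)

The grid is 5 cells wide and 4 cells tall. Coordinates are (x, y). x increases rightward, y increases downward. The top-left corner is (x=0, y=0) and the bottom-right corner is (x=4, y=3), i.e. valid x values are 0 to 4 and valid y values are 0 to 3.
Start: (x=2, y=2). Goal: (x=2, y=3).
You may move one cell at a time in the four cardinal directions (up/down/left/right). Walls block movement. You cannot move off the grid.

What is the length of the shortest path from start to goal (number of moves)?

Answer: Shortest path length: 1

Derivation:
BFS from (x=2, y=2) until reaching (x=2, y=3):
  Distance 0: (x=2, y=2)
  Distance 1: (x=2, y=1), (x=3, y=2), (x=2, y=3)  <- goal reached here
One shortest path (1 moves): (x=2, y=2) -> (x=2, y=3)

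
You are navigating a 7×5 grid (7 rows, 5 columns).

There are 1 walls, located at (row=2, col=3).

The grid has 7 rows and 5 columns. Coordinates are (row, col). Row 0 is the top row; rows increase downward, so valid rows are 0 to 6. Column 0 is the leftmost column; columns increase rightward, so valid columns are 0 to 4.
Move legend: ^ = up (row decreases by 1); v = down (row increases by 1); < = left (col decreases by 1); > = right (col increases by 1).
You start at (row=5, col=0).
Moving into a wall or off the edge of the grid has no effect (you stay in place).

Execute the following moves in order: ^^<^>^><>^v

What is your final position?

Start: (row=5, col=0)
  ^ (up): (row=5, col=0) -> (row=4, col=0)
  ^ (up): (row=4, col=0) -> (row=3, col=0)
  < (left): blocked, stay at (row=3, col=0)
  ^ (up): (row=3, col=0) -> (row=2, col=0)
  > (right): (row=2, col=0) -> (row=2, col=1)
  ^ (up): (row=2, col=1) -> (row=1, col=1)
  > (right): (row=1, col=1) -> (row=1, col=2)
  < (left): (row=1, col=2) -> (row=1, col=1)
  > (right): (row=1, col=1) -> (row=1, col=2)
  ^ (up): (row=1, col=2) -> (row=0, col=2)
  v (down): (row=0, col=2) -> (row=1, col=2)
Final: (row=1, col=2)

Answer: Final position: (row=1, col=2)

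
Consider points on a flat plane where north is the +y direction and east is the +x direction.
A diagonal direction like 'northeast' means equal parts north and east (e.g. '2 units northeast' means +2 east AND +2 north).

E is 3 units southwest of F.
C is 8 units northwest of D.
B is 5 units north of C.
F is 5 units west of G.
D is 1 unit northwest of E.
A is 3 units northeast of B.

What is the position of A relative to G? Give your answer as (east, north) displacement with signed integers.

Place G at the origin (east=0, north=0).
  F is 5 units west of G: delta (east=-5, north=+0); F at (east=-5, north=0).
  E is 3 units southwest of F: delta (east=-3, north=-3); E at (east=-8, north=-3).
  D is 1 unit northwest of E: delta (east=-1, north=+1); D at (east=-9, north=-2).
  C is 8 units northwest of D: delta (east=-8, north=+8); C at (east=-17, north=6).
  B is 5 units north of C: delta (east=+0, north=+5); B at (east=-17, north=11).
  A is 3 units northeast of B: delta (east=+3, north=+3); A at (east=-14, north=14).
Therefore A relative to G: (east=-14, north=14).

Answer: A is at (east=-14, north=14) relative to G.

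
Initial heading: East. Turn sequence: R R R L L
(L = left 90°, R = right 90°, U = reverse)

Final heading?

Start: East
  R (right (90° clockwise)) -> South
  R (right (90° clockwise)) -> West
  R (right (90° clockwise)) -> North
  L (left (90° counter-clockwise)) -> West
  L (left (90° counter-clockwise)) -> South
Final: South

Answer: Final heading: South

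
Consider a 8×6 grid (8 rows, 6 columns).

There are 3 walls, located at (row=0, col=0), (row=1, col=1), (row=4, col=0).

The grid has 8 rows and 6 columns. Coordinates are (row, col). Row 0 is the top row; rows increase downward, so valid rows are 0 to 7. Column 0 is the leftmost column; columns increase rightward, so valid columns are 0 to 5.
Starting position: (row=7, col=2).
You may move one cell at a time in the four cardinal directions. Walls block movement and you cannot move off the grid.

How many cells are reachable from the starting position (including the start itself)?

Answer: Reachable cells: 45

Derivation:
BFS flood-fill from (row=7, col=2):
  Distance 0: (row=7, col=2)
  Distance 1: (row=6, col=2), (row=7, col=1), (row=7, col=3)
  Distance 2: (row=5, col=2), (row=6, col=1), (row=6, col=3), (row=7, col=0), (row=7, col=4)
  Distance 3: (row=4, col=2), (row=5, col=1), (row=5, col=3), (row=6, col=0), (row=6, col=4), (row=7, col=5)
  Distance 4: (row=3, col=2), (row=4, col=1), (row=4, col=3), (row=5, col=0), (row=5, col=4), (row=6, col=5)
  Distance 5: (row=2, col=2), (row=3, col=1), (row=3, col=3), (row=4, col=4), (row=5, col=5)
  Distance 6: (row=1, col=2), (row=2, col=1), (row=2, col=3), (row=3, col=0), (row=3, col=4), (row=4, col=5)
  Distance 7: (row=0, col=2), (row=1, col=3), (row=2, col=0), (row=2, col=4), (row=3, col=5)
  Distance 8: (row=0, col=1), (row=0, col=3), (row=1, col=0), (row=1, col=4), (row=2, col=5)
  Distance 9: (row=0, col=4), (row=1, col=5)
  Distance 10: (row=0, col=5)
Total reachable: 45 (grid has 45 open cells total)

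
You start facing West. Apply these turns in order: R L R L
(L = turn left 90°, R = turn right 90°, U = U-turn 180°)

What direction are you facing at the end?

Answer: Final heading: West

Derivation:
Start: West
  R (right (90° clockwise)) -> North
  L (left (90° counter-clockwise)) -> West
  R (right (90° clockwise)) -> North
  L (left (90° counter-clockwise)) -> West
Final: West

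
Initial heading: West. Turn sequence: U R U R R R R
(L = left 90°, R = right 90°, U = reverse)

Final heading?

Start: West
  U (U-turn (180°)) -> East
  R (right (90° clockwise)) -> South
  U (U-turn (180°)) -> North
  R (right (90° clockwise)) -> East
  R (right (90° clockwise)) -> South
  R (right (90° clockwise)) -> West
  R (right (90° clockwise)) -> North
Final: North

Answer: Final heading: North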